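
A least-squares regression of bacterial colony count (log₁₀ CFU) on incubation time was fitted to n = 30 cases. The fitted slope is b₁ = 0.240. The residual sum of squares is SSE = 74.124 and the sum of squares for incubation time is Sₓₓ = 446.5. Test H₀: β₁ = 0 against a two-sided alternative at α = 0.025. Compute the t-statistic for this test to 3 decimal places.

MSE = SSE/(n − 2) = 74.124/28 = 2.64729.
SE(b₁) = √(MSE/Sₓₓ) = √(2.64729/446.5) = 0.0769998.
t = 0.240 / 0.0769998 = 3.117.
df = n − 2 = 28.
Two-sided p ≈ 0.0042, which is < 0.025, so reject H₀.
There is evidence that incubation time is associated with bacterial colony count.

t = 3.117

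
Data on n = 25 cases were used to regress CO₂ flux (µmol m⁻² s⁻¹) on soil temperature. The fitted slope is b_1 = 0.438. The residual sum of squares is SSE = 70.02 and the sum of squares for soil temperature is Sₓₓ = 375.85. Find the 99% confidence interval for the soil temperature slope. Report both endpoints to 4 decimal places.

MSE = SSE/(n − 2) = 70.02/23 = 3.04435.
SE(b_1) = √(MSE/Sₓₓ) = √(3.04435/375.85) = 0.0899995.
df = n − 2 = 23.
t* = t_{0.005, 23} = 2.807336.
Margin = t* × SE = 2.807336 × 0.0899995 = 0.252659.
CI: 0.438 ± 0.252659 → (0.1853, 0.6907).
With 99% confidence, each one-unit increase in soil temperature is associated with a change of between 0.1853 and 0.6907 µmol m⁻² s⁻¹ in CO₂ flux.

(0.1853, 0.6907)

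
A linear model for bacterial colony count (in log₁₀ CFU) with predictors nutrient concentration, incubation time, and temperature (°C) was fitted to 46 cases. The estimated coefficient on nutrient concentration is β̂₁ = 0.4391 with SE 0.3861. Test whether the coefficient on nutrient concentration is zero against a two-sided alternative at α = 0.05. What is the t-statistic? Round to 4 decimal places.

H₀: β₁ = 0 vs H₁: β₁ ≠ 0.
t = (β̂₁ − β₁⁰)/SE = 0.4391 / 0.3861 = 1.1373.
df = n − k − 1 = 46 − 3 − 1 = 42.
Two-sided p ≈ 0.2619, which is ≥ 0.05, so fail to reject H₀.
The data do not give significant evidence of an association between nutrient concentration and bacterial colony count, after adjusting for the other predictors.

t = 1.1373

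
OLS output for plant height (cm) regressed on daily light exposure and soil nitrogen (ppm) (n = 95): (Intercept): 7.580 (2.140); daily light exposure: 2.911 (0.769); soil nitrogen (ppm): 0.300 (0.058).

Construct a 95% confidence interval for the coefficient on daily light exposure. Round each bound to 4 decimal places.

Read off: b = 2.911, SE = 0.769 for daily light exposure.
df = n − k − 1 = 95 − 2 − 1 = 92.
t* = t_{0.025, 92} = 1.986086.
Margin = t* × SE = 1.986086 × 0.769 = 1.527300.
CI: 2.911 ± 1.527300 → (1.3837, 4.4383).

(1.3837, 4.4383)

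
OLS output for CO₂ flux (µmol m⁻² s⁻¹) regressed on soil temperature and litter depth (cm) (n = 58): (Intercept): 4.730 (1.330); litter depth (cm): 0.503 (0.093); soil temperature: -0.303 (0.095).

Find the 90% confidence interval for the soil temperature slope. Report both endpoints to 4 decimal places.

Read off: b = -0.303, SE = 0.095 for soil temperature.
df = n − k − 1 = 58 − 2 − 1 = 55.
t* = t_{0.05, 55} = 1.673034.
Margin = t* × SE = 1.673034 × 0.095 = 0.158938.
CI: -0.303 ± 0.158938 → (-0.4619, -0.1441).

(-0.4619, -0.1441)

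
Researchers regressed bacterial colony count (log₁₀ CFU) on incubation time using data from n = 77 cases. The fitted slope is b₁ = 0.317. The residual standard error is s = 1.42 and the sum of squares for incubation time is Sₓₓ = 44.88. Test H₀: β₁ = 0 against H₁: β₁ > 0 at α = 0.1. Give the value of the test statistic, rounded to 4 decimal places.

SE(b₁) = s/√Sₓₓ = 1.42/√44.88 = 0.211964.
t = 0.317 / 0.211964 = 1.4955.
df = n − 2 = 75.
One-sided p ≈ 0.0695, which is < 0.1, so reject H₀.
There is evidence that the true slope on incubation time is positive.

t = 1.4955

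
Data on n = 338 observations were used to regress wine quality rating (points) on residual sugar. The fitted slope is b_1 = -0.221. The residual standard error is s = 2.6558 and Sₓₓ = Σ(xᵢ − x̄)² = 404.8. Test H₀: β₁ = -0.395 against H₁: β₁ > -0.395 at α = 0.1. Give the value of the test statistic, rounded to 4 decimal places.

t = 1.3182

SE(b_1) = s/√Sₓₓ = 2.6558/√404.8 = 0.132.
t = (-0.221 − (-0.395)) / 0.132 = 1.3182.
df = n − 2 = 336.
One-sided p ≈ 0.0942, which is < 0.1, so reject H₀.
There is evidence that the true slope on residual sugar exceeds -0.395 points per unit.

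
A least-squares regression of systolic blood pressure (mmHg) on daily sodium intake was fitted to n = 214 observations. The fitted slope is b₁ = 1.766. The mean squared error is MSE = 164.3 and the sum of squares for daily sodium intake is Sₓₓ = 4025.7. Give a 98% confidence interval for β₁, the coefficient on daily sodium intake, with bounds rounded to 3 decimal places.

SE(b₁) = √(MSE/Sₓₓ) = √(164.3/4025.7) = 0.202022.
df = n − 2 = 212.
t* = t_{0.01, 212} = 2.344066.
Margin = t* × SE = 2.344066 × 0.202022 = 0.47355.
CI: 1.766 ± 0.47355 → (1.292, 2.240).
With 98% confidence, each one-unit increase in daily sodium intake is associated with a change of between 1.292 and 2.240 mmHg in systolic blood pressure.

(1.292, 2.240)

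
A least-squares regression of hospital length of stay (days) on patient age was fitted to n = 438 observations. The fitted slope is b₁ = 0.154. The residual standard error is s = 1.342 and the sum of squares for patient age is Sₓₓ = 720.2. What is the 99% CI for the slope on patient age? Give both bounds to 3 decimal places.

SE(b₁) = s/√Sₓₓ = 1.342/√720.2 = 0.0500064.
df = n − 2 = 436.
t* = t_{0.005, 436} = 2.587152.
Margin = t* × SE = 2.587152 × 0.0500064 = 0.12937.
CI: 0.154 ± 0.12937 → (0.025, 0.283).
With 99% confidence, each one-unit increase in patient age is associated with a change of between 0.025 and 0.283 days in hospital length of stay.

(0.025, 0.283)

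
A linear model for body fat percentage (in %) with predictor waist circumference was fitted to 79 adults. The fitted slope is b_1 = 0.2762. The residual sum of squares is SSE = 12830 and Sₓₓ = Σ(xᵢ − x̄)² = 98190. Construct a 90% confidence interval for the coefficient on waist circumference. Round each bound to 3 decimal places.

MSE = SSE/(n − 2) = 12830/77 = 166.623.
SE(b_1) = √(MSE/Sₓₓ) = √(166.623/98190) = 0.041194.
df = n − 2 = 77.
t* = t_{0.05, 77} = 1.664885.
Margin = t* × SE = 1.664885 × 0.041194 = 0.06858.
CI: 0.2762 ± 0.06858 → (0.208, 0.345).
With 90% confidence, each one-unit increase in waist circumference is associated with a change of between 0.208 and 0.345 % in body fat percentage.

(0.208, 0.345)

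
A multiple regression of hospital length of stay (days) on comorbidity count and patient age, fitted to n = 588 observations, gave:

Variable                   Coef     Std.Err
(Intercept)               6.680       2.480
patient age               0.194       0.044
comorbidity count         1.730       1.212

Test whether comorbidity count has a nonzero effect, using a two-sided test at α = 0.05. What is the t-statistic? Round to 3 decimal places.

t = 1.427

Read off: b = 1.730, SE = 1.212 for comorbidity count.
H₀: β₁ = 0 vs H₁: β₁ ≠ 0.
t = 1.730 / 1.212 = 1.427.
df = n − k − 1 = 588 − 2 − 1 = 585.
Two-sided p ≈ 0.1540, which is ≥ 0.05, so fail to reject H₀.
The data do not give significant evidence of an association between comorbidity count and hospital length of stay, after adjusting for the other predictors.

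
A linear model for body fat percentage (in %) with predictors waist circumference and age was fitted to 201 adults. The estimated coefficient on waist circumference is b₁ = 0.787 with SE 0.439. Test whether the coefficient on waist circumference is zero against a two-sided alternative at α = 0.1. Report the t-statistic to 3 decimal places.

H₀: β₁ = 0 vs H₁: β₁ ≠ 0.
t = (b₁ − β₁⁰)/SE = 0.787 / 0.439 = 1.793.
df = n − k − 1 = 201 − 2 − 1 = 198.
Two-sided p ≈ 0.0745, which is < 0.1, so reject H₀.
There is evidence that waist circumference is associated with body fat percentage, holding the other predictors fixed.

t = 1.793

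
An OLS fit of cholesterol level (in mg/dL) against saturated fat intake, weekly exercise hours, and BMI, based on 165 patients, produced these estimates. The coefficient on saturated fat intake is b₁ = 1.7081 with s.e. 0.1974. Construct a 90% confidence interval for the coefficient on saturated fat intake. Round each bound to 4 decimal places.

df = n − k − 1 = 165 − 3 − 1 = 161.
t* = t_{0.05, 161} = 1.654373.
Margin = t* × SE = 1.654373 × 0.1974 = 0.326573.
CI: 1.7081 ± 0.326573 → (1.3815, 2.0347).
With 90% confidence, each one-unit increase in saturated fat intake is associated with a change of between 1.3815 and 2.0347 mg/dL in cholesterol level, holding the other predictors fixed.

(1.3815, 2.0347)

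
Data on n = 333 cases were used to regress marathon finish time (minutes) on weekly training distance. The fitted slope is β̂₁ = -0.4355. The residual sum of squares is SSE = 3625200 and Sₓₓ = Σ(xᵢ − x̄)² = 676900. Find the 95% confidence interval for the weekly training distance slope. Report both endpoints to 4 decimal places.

(-0.6857, -0.1853)

MSE = SSE/(n − 2) = 3625200/331 = 10952.3.
SE(β̂₁) = √(MSE/Sₓₓ) = √(10952.3/676900) = 0.127201.
df = n − 2 = 331.
t* = t_{0.025, 331} = 1.967157.
Margin = t* × SE = 1.967157 × 0.127201 = 0.250224.
CI: -0.4355 ± 0.250224 → (-0.6857, -0.1853).
With 95% confidence, each one-unit increase in weekly training distance is associated with a change of between -0.6857 and -0.1853 minutes in marathon finish time.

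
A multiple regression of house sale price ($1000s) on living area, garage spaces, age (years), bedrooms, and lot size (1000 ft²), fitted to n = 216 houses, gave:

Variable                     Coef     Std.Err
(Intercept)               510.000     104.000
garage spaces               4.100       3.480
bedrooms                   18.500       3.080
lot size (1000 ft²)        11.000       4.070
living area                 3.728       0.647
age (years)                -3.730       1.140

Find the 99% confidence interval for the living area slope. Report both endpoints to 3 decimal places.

Read off: b = 3.728, SE = 0.647 for living area.
df = n − k − 1 = 216 − 5 − 1 = 210.
t* = t_{0.005, 210} = 2.599443.
Margin = t* × SE = 2.599443 × 0.647 = 1.68184.
CI: 3.728 ± 1.68184 → (2.046, 5.410).

(2.046, 5.410)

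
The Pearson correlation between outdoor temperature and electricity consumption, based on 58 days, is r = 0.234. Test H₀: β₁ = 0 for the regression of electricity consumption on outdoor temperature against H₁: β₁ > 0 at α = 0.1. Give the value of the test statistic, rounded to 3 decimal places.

t = 1.801

t = r·√(n − 2)/√(1 − r²) = 0.234·√56/√0.945244 = 1.801.
df = n − 2 = 56.
One-sided p ≈ 0.0385, which is < 0.1, so reject H₀.
There is evidence of a linear association between outdoor temperature and electricity consumption.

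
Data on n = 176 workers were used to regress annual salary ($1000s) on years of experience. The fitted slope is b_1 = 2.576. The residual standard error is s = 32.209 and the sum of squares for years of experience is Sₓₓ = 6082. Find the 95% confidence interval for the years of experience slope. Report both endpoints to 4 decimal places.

(1.7609, 3.3911)

SE(b_1) = s/√Sₓₓ = 32.209/√6082 = 0.413004.
df = n − 2 = 174.
t* = t_{0.025, 174} = 1.973691.
Margin = t* × SE = 1.973691 × 0.413004 = 0.815142.
CI: 2.576 ± 0.815142 → (1.7609, 3.3911).
With 95% confidence, each one-unit increase in years of experience is associated with a change of between 1.7609 and 3.3911 $1000s in annual salary.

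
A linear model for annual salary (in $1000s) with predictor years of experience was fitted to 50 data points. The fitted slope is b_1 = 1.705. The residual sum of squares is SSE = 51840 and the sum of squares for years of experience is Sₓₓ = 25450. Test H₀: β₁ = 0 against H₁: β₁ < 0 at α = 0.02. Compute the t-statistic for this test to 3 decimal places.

MSE = SSE/(n − 2) = 51840/48 = 1080.
SE(b_1) = √(MSE/Sₓₓ) = √(1080/25450) = 0.206.
t = 1.705 / 0.206 = 8.277.
df = n − 2 = 48.
One-sided p ≈ 1.0000, which is ≥ 0.02, so fail to reject H₀.
The data do not give significant evidence that the true slope on years of experience is negative.

t = 8.277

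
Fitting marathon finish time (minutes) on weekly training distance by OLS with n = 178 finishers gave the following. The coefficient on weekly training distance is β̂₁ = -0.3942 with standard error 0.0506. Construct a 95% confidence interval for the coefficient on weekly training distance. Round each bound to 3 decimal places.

(-0.494, -0.294)

df = n − 2 = 178 − 2 = 176.
t* = t_{0.025, 176} = 1.973534.
Margin = t* × SE = 1.973534 × 0.0506 = 0.09986.
CI: -0.3942 ± 0.09986 → (-0.494, -0.294).
With 95% confidence, each one-unit increase in weekly training distance is associated with a change of between -0.494 and -0.294 minutes in marathon finish time.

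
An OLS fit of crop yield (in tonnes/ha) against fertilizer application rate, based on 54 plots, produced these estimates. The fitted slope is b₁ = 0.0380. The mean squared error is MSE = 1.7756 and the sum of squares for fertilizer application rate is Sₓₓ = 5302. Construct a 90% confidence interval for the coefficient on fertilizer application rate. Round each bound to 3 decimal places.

(0.007, 0.069)

SE(b₁) = √(MSE/Sₓₓ) = √(1.7756/5302) = 0.0183001.
df = n − 2 = 52.
t* = t_{0.05, 52} = 1.674689.
Margin = t* × SE = 1.674689 × 0.0183001 = 0.03065.
CI: 0.0380 ± 0.03065 → (0.007, 0.069).
With 90% confidence, each one-unit increase in fertilizer application rate is associated with a change of between 0.007 and 0.069 tonnes/ha in crop yield.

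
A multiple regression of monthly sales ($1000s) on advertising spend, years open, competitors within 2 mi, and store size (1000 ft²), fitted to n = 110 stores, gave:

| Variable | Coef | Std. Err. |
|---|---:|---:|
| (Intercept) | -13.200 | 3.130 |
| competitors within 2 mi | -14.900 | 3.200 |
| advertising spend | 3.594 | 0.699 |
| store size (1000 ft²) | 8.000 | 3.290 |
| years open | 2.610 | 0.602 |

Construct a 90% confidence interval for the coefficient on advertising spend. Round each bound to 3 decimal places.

Read off: b = 3.594, SE = 0.699 for advertising spend.
df = n − k − 1 = 110 − 4 − 1 = 105.
t* = t_{0.05, 105} = 1.659495.
Margin = t* × SE = 1.659495 × 0.699 = 1.15999.
CI: 3.594 ± 1.15999 → (2.434, 4.754).

(2.434, 4.754)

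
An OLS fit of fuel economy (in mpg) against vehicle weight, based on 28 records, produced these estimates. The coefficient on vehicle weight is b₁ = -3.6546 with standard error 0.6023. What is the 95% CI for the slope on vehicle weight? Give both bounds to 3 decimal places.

(-4.893, -2.417)

df = n − 2 = 28 − 2 = 26.
t* = t_{0.025, 26} = 2.055529.
Margin = t* × SE = 2.055529 × 0.6023 = 1.23805.
CI: -3.6546 ± 1.23805 → (-4.893, -2.417).
With 95% confidence, each one-unit increase in vehicle weight is associated with a change of between -4.893 and -2.417 mpg in fuel economy.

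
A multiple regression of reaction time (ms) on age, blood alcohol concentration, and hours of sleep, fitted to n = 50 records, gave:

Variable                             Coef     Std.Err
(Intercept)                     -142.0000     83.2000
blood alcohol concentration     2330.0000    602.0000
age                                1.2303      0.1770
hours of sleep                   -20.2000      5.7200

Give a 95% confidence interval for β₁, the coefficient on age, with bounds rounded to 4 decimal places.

Read off: b = 1.2303, SE = 0.1770 for age.
df = n − k − 1 = 50 − 3 − 1 = 46.
t* = t_{0.025, 46} = 2.012896.
Margin = t* × SE = 2.012896 × 0.1770 = 0.356283.
CI: 1.2303 ± 0.356283 → (0.8740, 1.5866).

(0.8740, 1.5866)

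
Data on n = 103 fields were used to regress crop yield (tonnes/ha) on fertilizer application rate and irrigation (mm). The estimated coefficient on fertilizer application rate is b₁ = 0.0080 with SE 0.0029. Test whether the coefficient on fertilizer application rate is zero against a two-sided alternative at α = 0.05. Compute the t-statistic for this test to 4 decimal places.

t = 2.7586

H₀: β₁ = 0 vs H₁: β₁ ≠ 0.
t = (b₁ − β₁⁰)/SE = 0.0080 / 0.0029 = 2.7586.
df = n − k − 1 = 103 − 2 − 1 = 100.
Two-sided p ≈ 0.0069, which is < 0.05, so reject H₀.
There is evidence that fertilizer application rate is associated with crop yield, holding the other predictors fixed.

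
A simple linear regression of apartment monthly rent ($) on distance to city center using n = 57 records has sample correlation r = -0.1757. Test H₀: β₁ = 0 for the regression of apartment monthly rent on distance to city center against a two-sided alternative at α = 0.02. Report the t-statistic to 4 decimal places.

t = -1.3236

t = r·√(n − 2)/√(1 − r²) = -0.1757·√55/√0.96913 = -1.3236.
df = n − 2 = 55.
Two-sided p ≈ 0.1911, which is ≥ 0.02, so fail to reject H₀.
The data do not give significant evidence of a linear association between distance to city center and apartment monthly rent.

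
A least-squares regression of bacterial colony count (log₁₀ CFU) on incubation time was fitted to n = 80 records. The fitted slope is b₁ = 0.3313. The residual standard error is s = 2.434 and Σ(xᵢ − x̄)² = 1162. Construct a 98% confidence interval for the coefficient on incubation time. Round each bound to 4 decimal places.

SE(b₁) = s/√Sₓₓ = 2.434/√1162 = 0.0714032.
df = n − 2 = 78.
t* = t_{0.01, 78} = 2.375111.
Margin = t* × SE = 2.375111 × 0.0714032 = 0.169590.
CI: 0.3313 ± 0.169590 → (0.1617, 0.5009).
With 98% confidence, each one-unit increase in incubation time is associated with a change of between 0.1617 and 0.5009 log₁₀ CFU in bacterial colony count.

(0.1617, 0.5009)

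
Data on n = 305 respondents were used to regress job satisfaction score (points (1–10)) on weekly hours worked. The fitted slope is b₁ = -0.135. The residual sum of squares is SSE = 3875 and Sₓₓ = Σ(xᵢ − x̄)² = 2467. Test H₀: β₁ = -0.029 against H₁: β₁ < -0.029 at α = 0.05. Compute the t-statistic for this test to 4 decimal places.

t = -1.4722

MSE = SSE/(n − 2) = 3875/303 = 12.7888.
SE(b₁) = √(MSE/Sₓₓ) = √(12.7888/2467) = 0.0719996.
t = (-0.135 − (-0.029)) / 0.0719996 = -1.4722.
df = n − 2 = 303.
One-sided p ≈ 0.0710, which is ≥ 0.05, so fail to reject H₀.
The data do not give significant evidence that the true slope on weekly hours worked is below -0.029 points (1–10) per unit.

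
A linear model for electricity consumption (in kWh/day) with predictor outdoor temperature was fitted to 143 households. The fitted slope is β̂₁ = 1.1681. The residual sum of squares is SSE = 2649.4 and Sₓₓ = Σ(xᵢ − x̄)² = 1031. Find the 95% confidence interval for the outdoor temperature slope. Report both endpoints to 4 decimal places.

MSE = SSE/(n − 2) = 2649.4/141 = 18.7901.
SE(β̂₁) = √(MSE/Sₓₓ) = √(18.7901/1031) = 0.135.
df = n − 2 = 141.
t* = t_{0.025, 141} = 1.976931.
Margin = t* × SE = 1.976931 × 0.135 = 0.266886.
CI: 1.1681 ± 0.266886 → (0.9012, 1.4350).
With 95% confidence, each one-unit increase in outdoor temperature is associated with a change of between 0.9012 and 1.4350 kWh/day in electricity consumption.

(0.9012, 1.4350)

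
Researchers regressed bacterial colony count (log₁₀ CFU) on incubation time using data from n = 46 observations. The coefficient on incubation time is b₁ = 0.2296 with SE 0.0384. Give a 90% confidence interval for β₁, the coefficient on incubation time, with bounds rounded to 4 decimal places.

df = n − 2 = 46 − 2 = 44.
t* = t_{0.05, 44} = 1.68023.
Margin = t* × SE = 1.68023 × 0.0384 = 0.064521.
CI: 0.2296 ± 0.064521 → (0.1651, 0.2941).
With 90% confidence, each one-unit increase in incubation time is associated with a change of between 0.1651 and 0.2941 log₁₀ CFU in bacterial colony count.

(0.1651, 0.2941)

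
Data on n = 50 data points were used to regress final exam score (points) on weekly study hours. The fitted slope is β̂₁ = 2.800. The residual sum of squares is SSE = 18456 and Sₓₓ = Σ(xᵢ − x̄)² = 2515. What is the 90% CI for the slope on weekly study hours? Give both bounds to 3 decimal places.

(2.144, 3.456)

MSE = SSE/(n − 2) = 18456/48 = 384.5.
SE(β̂₁) = √(MSE/Sₓₓ) = √(384.5/2515) = 0.391002.
df = n − 2 = 48.
t* = t_{0.05, 48} = 1.677224.
Margin = t* × SE = 1.677224 × 0.391002 = 0.65580.
CI: 2.800 ± 0.65580 → (2.144, 3.456).
With 90% confidence, each one-unit increase in weekly study hours is associated with a change of between 2.144 and 3.456 points in final exam score.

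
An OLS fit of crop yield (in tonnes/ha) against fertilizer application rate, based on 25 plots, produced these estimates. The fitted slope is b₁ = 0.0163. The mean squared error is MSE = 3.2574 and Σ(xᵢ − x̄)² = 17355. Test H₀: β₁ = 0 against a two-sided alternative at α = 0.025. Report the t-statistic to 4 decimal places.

t = 1.1898

SE(b₁) = √(MSE/Sₓₓ) = √(3.2574/17355) = 0.0137001.
t = 0.0163 / 0.0137001 = 1.1898.
df = n − 2 = 23.
Two-sided p ≈ 0.2463, which is ≥ 0.025, so fail to reject H₀.
The data do not give significant evidence of an association between fertilizer application rate and crop yield.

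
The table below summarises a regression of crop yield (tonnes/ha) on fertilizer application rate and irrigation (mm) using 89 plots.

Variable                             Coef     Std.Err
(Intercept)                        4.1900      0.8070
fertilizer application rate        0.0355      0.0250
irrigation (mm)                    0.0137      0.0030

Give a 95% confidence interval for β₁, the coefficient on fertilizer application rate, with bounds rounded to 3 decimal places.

(-0.014, 0.085)

Read off: b = 0.0355, SE = 0.0250 for fertilizer application rate.
df = n − k − 1 = 89 − 2 − 1 = 86.
t* = t_{0.025, 86} = 1.987934.
Margin = t* × SE = 1.987934 × 0.0250 = 0.04970.
CI: 0.0355 ± 0.04970 → (-0.014, 0.085).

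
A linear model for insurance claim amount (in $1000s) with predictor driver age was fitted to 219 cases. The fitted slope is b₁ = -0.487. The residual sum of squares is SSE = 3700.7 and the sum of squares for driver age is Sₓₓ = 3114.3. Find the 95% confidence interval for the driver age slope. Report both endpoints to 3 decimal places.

(-0.633, -0.341)

MSE = SSE/(n − 2) = 3700.7/217 = 17.0539.
SE(b₁) = √(MSE/Sₓₓ) = √(17.0539/3114.3) = 0.074.
df = n − 2 = 217.
t* = t_{0.025, 217} = 1.970956.
Margin = t* × SE = 1.970956 × 0.074 = 0.14585.
CI: -0.487 ± 0.14585 → (-0.633, -0.341).
With 95% confidence, each one-unit increase in driver age is associated with a change of between -0.633 and -0.341 $1000s in insurance claim amount.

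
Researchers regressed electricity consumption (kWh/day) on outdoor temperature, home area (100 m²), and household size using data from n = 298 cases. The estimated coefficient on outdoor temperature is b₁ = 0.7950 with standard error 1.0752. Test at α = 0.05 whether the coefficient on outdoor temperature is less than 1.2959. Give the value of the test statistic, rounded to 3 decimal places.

t = -0.466

H₀: β₁ = 1.2959 vs H₁: β₁ < 1.2959.
t = (b₁ − β₁⁰)/SE = (0.7950 − 1.2959) / 1.0752 = -0.466.
df = n − k − 1 = 298 − 3 − 1 = 294.
One-sided p ≈ 0.3208, which is ≥ 0.05, so fail to reject H₀.
The data do not give significant evidence that the true slope on outdoor temperature is below 1.2959 kWh/day per unit, holding the other predictors fixed.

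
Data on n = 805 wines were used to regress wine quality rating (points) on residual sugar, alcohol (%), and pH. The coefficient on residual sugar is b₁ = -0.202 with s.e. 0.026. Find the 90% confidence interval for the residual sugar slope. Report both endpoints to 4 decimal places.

df = n − k − 1 = 805 − 3 − 1 = 801.
t* = t_{0.05, 801} = 1.646758.
Margin = t* × SE = 1.646758 × 0.026 = 0.042816.
CI: -0.202 ± 0.042816 → (-0.2448, -0.1592).
With 90% confidence, each one-unit increase in residual sugar is associated with a change of between -0.2448 and -0.1592 points in wine quality rating, holding the other predictors fixed.

(-0.2448, -0.1592)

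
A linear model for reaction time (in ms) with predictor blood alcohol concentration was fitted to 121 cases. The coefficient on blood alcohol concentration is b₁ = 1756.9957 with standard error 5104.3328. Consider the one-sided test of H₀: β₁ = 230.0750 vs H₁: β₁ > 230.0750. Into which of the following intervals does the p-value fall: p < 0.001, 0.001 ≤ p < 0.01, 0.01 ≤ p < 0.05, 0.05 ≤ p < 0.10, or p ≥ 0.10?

t = (1756.9957 − 230.0750) / 5104.3328 = 0.299.
df = n − 2 = 121 − 2 = 119.
One-sided p = P(T_{119} > t) ≈ 0.3827.
So p ≥ 0.10.

p ≥ 0.10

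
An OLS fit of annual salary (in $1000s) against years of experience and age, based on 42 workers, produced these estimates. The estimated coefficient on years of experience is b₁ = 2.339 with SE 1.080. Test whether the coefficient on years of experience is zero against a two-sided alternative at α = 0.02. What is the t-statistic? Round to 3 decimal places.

H₀: β₁ = 0 vs H₁: β₁ ≠ 0.
t = (b₁ − β₁⁰)/SE = 2.339 / 1.080 = 2.166.
df = n − k − 1 = 42 − 2 − 1 = 39.
Two-sided p ≈ 0.0365, which is ≥ 0.02, so fail to reject H₀.
The data do not give significant evidence of an association between years of experience and annual salary, after adjusting for the other predictors.

t = 2.166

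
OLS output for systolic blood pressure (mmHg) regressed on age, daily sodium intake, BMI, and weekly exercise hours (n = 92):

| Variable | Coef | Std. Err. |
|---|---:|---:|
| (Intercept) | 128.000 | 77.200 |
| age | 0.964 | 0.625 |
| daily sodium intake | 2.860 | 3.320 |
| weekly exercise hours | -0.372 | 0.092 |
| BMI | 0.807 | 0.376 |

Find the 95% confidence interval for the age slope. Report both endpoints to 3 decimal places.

Read off: b = 0.964, SE = 0.625 for age.
df = n − k − 1 = 92 − 4 − 1 = 87.
t* = t_{0.025, 87} = 1.987608.
Margin = t* × SE = 1.987608 × 0.625 = 1.24226.
CI: 0.964 ± 1.24226 → (-0.278, 2.206).

(-0.278, 2.206)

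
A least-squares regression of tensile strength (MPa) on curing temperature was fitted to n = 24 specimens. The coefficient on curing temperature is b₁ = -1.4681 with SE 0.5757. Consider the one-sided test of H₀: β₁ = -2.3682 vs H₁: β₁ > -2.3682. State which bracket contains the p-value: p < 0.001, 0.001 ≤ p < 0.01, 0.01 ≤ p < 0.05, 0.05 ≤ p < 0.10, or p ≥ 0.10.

t = (-1.4681 − (-2.3682)) / 0.5757 = 1.563.
df = n − 2 = 24 − 2 = 22.
One-sided p = P(T_{22} > t) ≈ 0.0661.
So 0.05 ≤ p < 0.10.

0.05 ≤ p < 0.10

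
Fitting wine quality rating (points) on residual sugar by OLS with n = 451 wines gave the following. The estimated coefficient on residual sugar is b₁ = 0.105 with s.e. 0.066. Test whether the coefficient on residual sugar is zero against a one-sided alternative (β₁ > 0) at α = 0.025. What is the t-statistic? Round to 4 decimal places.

t = 1.5909

H₀: β₁ = 0 vs H₁: β₁ > 0.
t = (b₁ − β₁⁰)/SE = 0.105 / 0.066 = 1.5909.
df = n − 2 = 451 − 2 = 449.
One-sided p ≈ 0.0562, which is ≥ 0.025, so fail to reject H₀.
The data do not give significant evidence that the true slope on residual sugar is positive.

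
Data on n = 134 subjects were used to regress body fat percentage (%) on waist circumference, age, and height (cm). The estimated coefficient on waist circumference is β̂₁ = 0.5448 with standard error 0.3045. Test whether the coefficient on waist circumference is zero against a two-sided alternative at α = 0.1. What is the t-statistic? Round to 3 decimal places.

H₀: β₁ = 0 vs H₁: β₁ ≠ 0.
t = (β̂₁ − β₁⁰)/SE = 0.5448 / 0.3045 = 1.789.
df = n − k − 1 = 134 − 3 − 1 = 130.
Two-sided p ≈ 0.0759, which is < 0.1, so reject H₀.
There is evidence that waist circumference is associated with body fat percentage, holding the other predictors fixed.

t = 1.789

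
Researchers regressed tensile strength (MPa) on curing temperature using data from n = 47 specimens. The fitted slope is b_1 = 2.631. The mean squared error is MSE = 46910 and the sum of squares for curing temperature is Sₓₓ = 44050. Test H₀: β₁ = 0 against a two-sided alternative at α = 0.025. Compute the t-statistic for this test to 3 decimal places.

t = 2.550

SE(b_1) = √(MSE/Sₓₓ) = √(46910/44050) = 1.03195.
t = 2.631 / 1.03195 = 2.550.
df = n − 2 = 45.
Two-sided p ≈ 0.0143, which is < 0.025, so reject H₀.
There is evidence that curing temperature is associated with tensile strength.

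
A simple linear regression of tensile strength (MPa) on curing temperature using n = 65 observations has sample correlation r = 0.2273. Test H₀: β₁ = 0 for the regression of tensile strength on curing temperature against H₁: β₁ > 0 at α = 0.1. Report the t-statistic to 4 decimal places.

t = r·√(n − 2)/√(1 − r²) = 0.2273·√63/√0.948335 = 1.8526.
df = n − 2 = 63.
One-sided p ≈ 0.0343, which is < 0.1, so reject H₀.
There is evidence of a linear association between curing temperature and tensile strength.

t = 1.8526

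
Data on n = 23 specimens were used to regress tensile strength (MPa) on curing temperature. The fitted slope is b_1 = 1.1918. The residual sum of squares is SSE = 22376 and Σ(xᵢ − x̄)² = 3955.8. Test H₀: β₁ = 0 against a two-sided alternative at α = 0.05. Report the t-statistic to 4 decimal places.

t = 2.2964

MSE = SSE/(n − 2) = 22376/21 = 1065.52.
SE(b_1) = √(MSE/Sₓₓ) = √(1065.52/3955.8) = 0.518996.
t = 1.1918 / 0.518996 = 2.2964.
df = n − 2 = 21.
Two-sided p ≈ 0.0320, which is < 0.05, so reject H₀.
There is evidence that curing temperature is associated with tensile strength.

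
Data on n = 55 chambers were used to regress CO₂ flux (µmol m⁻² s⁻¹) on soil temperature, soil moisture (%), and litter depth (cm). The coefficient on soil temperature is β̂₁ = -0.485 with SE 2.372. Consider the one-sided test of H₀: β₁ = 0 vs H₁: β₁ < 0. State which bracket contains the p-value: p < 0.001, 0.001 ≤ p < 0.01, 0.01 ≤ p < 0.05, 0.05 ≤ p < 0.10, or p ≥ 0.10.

t = -0.485 / 2.372 = -0.204.
df = n − k − 1 = 55 − 3 − 1 = 51.
One-sided p = P(T_{51} < t) ≈ 0.4194.
So p ≥ 0.10.

p ≥ 0.10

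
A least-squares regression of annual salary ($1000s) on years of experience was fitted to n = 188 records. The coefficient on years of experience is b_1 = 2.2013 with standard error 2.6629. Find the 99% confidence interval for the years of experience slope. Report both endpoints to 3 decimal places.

(-4.729, 9.132)

df = n − 2 = 188 − 2 = 186.
t* = t_{0.005, 186} = 2.60252.
Margin = t* × SE = 2.60252 × 2.6629 = 6.93025.
CI: 2.2013 ± 6.93025 → (-4.729, 9.132).
With 99% confidence, each one-unit increase in years of experience is associated with a change of between -4.729 and 9.132 $1000s in annual salary.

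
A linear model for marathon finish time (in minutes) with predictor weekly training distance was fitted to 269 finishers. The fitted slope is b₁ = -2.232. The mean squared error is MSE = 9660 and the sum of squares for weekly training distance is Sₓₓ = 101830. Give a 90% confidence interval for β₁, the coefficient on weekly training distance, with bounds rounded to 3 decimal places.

SE(b₁) = √(MSE/Sₓₓ) = √(9660/101830) = 0.308.
df = n − 2 = 267.
t* = t_{0.05, 267} = 1.650581.
Margin = t* × SE = 1.650581 × 0.308 = 0.50838.
CI: -2.232 ± 0.50838 → (-2.740, -1.724).
With 90% confidence, each one-unit increase in weekly training distance is associated with a change of between -2.740 and -1.724 minutes in marathon finish time.

(-2.740, -1.724)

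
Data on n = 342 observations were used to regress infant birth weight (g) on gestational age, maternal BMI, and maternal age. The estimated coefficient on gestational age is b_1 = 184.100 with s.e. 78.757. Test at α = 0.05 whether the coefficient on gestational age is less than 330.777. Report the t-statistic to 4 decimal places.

H₀: β₁ = 330.777 vs H₁: β₁ < 330.777.
t = (b_1 − β₁⁰)/SE = (184.100 − 330.777) / 78.757 = -1.8624.
df = n − k − 1 = 342 − 3 − 1 = 338.
One-sided p ≈ 0.0317, which is < 0.05, so reject H₀.
There is evidence that the true slope on gestational age is below 330.777 g per unit, holding the other predictors fixed.

t = -1.8624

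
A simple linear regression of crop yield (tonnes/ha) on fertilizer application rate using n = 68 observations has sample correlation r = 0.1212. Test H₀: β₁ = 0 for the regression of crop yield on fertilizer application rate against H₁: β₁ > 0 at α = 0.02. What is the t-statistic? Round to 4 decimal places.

t = 0.9919

t = r·√(n − 2)/√(1 − r²) = 0.1212·√66/√0.985311 = 0.9919.
df = n − 2 = 66.
One-sided p ≈ 0.1624, which is ≥ 0.02, so fail to reject H₀.
The data do not give significant evidence of a linear association between fertilizer application rate and crop yield.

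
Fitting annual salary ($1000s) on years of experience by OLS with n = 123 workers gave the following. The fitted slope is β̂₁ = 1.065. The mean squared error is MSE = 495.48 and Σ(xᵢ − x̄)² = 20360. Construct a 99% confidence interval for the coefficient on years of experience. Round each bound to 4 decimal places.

(0.6567, 1.4733)

SE(β̂₁) = √(MSE/Sₓₓ) = √(495.48/20360) = 0.156.
df = n − 2 = 121.
t* = t_{0.005, 121} = 2.617072.
Margin = t* × SE = 2.617072 × 0.156 = 0.408263.
CI: 1.065 ± 0.408263 → (0.6567, 1.4733).
With 99% confidence, each one-unit increase in years of experience is associated with a change of between 0.6567 and 1.4733 $1000s in annual salary.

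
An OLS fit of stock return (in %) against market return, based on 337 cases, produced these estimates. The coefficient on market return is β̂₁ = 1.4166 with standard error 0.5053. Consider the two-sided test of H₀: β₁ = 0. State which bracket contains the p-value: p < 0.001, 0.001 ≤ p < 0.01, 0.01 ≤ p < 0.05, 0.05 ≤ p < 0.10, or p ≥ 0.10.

0.001 ≤ p < 0.01

t = 1.4166 / 0.5053 = 2.803.
df = n − 2 = 337 − 2 = 335.
Two-sided p = 2·P(T_{335} > |t|) ≈ 0.0053.
So 0.001 ≤ p < 0.01.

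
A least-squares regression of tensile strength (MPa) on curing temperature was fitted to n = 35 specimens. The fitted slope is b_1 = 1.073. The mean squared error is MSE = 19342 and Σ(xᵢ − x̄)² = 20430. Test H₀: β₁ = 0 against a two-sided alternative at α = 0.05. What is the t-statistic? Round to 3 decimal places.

SE(b_1) = √(MSE/Sₓₓ) = √(19342/20430) = 0.973008.
t = 1.073 / 0.973008 = 1.103.
df = n − 2 = 33.
Two-sided p ≈ 0.2781, which is ≥ 0.05, so fail to reject H₀.
The data do not give significant evidence of an association between curing temperature and tensile strength.

t = 1.103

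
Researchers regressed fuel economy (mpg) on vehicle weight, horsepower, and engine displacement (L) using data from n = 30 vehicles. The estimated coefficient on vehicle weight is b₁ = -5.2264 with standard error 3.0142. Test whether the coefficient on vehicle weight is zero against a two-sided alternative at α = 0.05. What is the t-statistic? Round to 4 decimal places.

t = -1.7339

H₀: β₁ = 0 vs H₁: β₁ ≠ 0.
t = (b₁ − β₁⁰)/SE = -5.2264 / 3.0142 = -1.7339.
df = n − k − 1 = 30 − 3 − 1 = 26.
Two-sided p ≈ 0.0948, which is ≥ 0.05, so fail to reject H₀.
The data do not give significant evidence of an association between vehicle weight and fuel economy, after adjusting for the other predictors.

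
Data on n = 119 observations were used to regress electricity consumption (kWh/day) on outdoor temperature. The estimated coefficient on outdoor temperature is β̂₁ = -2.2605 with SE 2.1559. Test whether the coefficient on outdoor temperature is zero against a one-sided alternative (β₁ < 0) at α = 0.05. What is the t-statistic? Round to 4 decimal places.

H₀: β₁ = 0 vs H₁: β₁ < 0.
t = (β̂₁ − β₁⁰)/SE = -2.2605 / 2.1559 = -1.0485.
df = n − 2 = 119 − 2 = 117.
One-sided p ≈ 0.1483, which is ≥ 0.05, so fail to reject H₀.
The data do not give significant evidence that the true slope on outdoor temperature is negative.

t = -1.0485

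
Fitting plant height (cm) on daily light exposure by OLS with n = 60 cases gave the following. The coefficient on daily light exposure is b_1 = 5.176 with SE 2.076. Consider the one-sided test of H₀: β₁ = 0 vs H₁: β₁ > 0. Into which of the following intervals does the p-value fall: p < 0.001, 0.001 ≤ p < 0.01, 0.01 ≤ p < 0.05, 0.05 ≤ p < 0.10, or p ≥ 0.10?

0.001 ≤ p < 0.01

t = 5.176 / 2.076 = 2.493.
df = n − 2 = 60 − 2 = 58.
One-sided p = P(T_{58} > t) ≈ 0.0078.
So 0.001 ≤ p < 0.01.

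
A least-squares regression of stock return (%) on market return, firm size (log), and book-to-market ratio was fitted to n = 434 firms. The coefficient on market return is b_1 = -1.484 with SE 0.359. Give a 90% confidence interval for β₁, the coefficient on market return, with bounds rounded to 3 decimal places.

df = n − k − 1 = 434 − 3 − 1 = 430.
t* = t_{0.05, 430} = 1.648405.
Margin = t* × SE = 1.648405 × 0.359 = 0.59178.
CI: -1.484 ± 0.59178 → (-2.076, -0.892).
With 90% confidence, each one-unit increase in market return is associated with a change of between -2.076 and -0.892 % in stock return, holding the other predictors fixed.

(-2.076, -0.892)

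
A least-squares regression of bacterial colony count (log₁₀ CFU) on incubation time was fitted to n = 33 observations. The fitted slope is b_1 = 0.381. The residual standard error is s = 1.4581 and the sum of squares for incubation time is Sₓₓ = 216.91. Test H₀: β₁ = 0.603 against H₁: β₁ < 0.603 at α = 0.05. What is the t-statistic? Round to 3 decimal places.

t = -2.242

SE(b_1) = s/√Sₓₓ = 1.4581/√216.91 = 0.0990028.
t = (0.381 − 0.603) / 0.0990028 = -2.242.
df = n − 2 = 31.
One-sided p ≈ 0.0161, which is < 0.05, so reject H₀.
There is evidence that the true slope on incubation time is below 0.603 log₁₀ CFU per unit.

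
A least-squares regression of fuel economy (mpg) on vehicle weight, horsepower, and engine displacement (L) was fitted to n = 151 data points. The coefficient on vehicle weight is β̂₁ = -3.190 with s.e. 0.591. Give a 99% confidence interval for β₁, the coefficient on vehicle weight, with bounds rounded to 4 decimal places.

(-4.7323, -1.6477)

df = n − k − 1 = 151 − 3 − 1 = 147.
t* = t_{0.005, 147} = 2.609688.
Margin = t* × SE = 2.609688 × 0.591 = 1.542326.
CI: -3.190 ± 1.542326 → (-4.7323, -1.6477).
With 99% confidence, each one-unit increase in vehicle weight is associated with a change of between -4.7323 and -1.6477 mpg in fuel economy, holding the other predictors fixed.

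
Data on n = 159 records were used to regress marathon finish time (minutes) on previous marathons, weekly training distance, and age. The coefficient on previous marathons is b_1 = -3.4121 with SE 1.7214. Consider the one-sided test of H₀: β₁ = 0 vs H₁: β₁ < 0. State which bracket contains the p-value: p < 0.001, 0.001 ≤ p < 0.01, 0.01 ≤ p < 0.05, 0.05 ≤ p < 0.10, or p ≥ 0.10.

t = -3.4121 / 1.7214 = -1.982.
df = n − k − 1 = 159 − 3 − 1 = 155.
One-sided p = P(T_{155} < t) ≈ 0.0246.
So 0.01 ≤ p < 0.05.

0.01 ≤ p < 0.05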